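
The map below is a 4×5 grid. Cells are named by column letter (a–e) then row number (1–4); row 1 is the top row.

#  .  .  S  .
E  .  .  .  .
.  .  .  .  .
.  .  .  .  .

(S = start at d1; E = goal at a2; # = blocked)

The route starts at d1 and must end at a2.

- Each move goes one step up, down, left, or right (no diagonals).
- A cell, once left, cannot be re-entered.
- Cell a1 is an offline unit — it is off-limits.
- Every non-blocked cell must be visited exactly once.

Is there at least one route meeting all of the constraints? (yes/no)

One route that works: d1 → e1 → e2 → e3 → e4 → d4 → d3 → d2 → c2 → c1 → b1 → b2 → b3 → c3 → c4 → b4 → a4 → a3 → a2.

yes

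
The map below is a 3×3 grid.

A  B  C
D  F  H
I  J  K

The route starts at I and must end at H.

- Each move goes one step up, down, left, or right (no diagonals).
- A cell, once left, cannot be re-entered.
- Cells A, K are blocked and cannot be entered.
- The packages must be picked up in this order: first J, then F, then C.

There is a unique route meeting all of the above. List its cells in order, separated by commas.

The waypoints must appear in the order J, F, C, with no cell reused.
Route from I: right 1 to J, up 2 to B, right 1 to C, down 1 to H — 5 moves in all.
Check: order respected (J at step 1, F at step 2, C at step 4).

I, J, F, B, C, H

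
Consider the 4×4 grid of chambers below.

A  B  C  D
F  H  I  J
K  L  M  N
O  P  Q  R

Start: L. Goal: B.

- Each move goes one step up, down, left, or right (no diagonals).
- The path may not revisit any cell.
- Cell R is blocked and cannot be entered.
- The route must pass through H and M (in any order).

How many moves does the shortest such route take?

Any route passes through H and M in some order between L and B. Summing Manhattan distances along each leg and taking the cheapest ordering (L → M → H → B) gives a lower bound of 1 + 2 + 1 = 4 moves.
A route of 4 moves achieves this: L → M → I → H → B.
Since 4 matches the lower bound, it is optimal.

4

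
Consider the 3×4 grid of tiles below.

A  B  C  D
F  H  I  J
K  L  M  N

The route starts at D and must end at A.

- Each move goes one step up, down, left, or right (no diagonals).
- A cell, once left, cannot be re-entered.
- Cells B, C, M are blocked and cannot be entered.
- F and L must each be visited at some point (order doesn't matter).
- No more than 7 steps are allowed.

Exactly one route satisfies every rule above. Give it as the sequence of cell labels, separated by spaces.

Any route must reach F and L and still end at A within 7 moves, so the order of the required stops is forced.
Route from D: down 1 to J, left 2 to H, down 1 to L, left 1 to K, up 2 to A — 7 moves in all.
Check: all required cells visited; 7 ≤ 7 moves.

D J I H L K F A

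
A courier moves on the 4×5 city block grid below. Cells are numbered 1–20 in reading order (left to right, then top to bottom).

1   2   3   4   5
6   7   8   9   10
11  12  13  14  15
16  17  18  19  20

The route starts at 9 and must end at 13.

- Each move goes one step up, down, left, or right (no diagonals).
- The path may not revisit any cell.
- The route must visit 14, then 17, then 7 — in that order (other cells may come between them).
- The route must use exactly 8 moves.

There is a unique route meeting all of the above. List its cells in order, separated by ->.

The waypoints must appear in the order 14, 17, 7, with no cell reused.
Route from 9: 2× down (reaching 19), 2× left (reaching 17), 2× up (reaching 7), right to 8, down to 13 — 8 moves in all.
Check: order respected (14 at step 1, 17 at step 4, 7 at step 6); 8 moves as required.

9 -> 14 -> 19 -> 18 -> 17 -> 12 -> 7 -> 8 -> 13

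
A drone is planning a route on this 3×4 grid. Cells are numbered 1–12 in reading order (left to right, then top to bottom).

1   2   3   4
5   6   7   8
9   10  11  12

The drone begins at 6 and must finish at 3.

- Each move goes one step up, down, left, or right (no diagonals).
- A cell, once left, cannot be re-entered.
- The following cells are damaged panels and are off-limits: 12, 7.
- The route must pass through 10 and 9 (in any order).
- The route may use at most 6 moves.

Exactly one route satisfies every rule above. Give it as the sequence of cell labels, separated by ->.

6 -> 10 -> 9 -> 5 -> 1 -> 2 -> 3

The budget equals the shortest possible length, so every move has to be on a shortest route through the required cells.
Route from 6: down to 10, left to 9, 2× up (reaching 1), 2× right (reaching 3) — 6 moves in all.
Check: all required cells visited; 6 ≤ 6 moves.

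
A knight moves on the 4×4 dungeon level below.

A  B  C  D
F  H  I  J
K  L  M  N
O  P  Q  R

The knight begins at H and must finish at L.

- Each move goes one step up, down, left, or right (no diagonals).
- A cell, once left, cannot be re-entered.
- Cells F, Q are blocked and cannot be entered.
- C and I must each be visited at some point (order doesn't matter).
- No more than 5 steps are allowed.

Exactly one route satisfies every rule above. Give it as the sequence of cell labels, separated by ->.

The budget equals the shortest possible length, so every move has to be on a shortest route through the required cells.
Route from H: up to B, right to C, 2× down (reaching M), left to L — 5 moves in all.
Check: all required cells visited; 5 ≤ 5 moves.

H -> B -> C -> I -> M -> L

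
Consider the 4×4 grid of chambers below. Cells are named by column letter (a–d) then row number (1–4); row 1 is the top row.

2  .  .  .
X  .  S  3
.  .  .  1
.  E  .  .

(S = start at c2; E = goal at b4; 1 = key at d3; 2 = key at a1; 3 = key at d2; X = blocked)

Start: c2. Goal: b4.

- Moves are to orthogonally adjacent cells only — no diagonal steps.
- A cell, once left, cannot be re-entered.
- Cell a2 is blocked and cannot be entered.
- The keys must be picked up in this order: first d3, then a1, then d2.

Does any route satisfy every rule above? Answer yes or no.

no

a1 must be visited but has only one open neighbour (b1), and it is neither the start nor the goal — the route would have to enter and leave through b1, re-entering it.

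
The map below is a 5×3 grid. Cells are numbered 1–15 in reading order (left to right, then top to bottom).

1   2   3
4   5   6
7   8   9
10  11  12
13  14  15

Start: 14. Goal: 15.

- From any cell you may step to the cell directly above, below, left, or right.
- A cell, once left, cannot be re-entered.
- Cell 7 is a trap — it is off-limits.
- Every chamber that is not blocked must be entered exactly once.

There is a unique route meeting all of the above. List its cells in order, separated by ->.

14 -> 13 -> 10 -> 11 -> 8 -> 5 -> 4 -> 1 -> 2 -> 3 -> 6 -> 9 -> 12 -> 15

Need to visit all 14 open cells exactly once, starting at 14 and ending at 15.
Cell 10 has only two open neighbours (13 and 11), so the path must pass straight through it: one of those is the cell it's entered from and the other is where it exits.
Route from 14: left 1 to 13, up 1 to 10, right 1 to 11, up 2 to 5, left 1 to 4, up 1 to 1, right 2 to 3, down 4 to 15 — 13 moves in all.
Check: all 14 open cells covered.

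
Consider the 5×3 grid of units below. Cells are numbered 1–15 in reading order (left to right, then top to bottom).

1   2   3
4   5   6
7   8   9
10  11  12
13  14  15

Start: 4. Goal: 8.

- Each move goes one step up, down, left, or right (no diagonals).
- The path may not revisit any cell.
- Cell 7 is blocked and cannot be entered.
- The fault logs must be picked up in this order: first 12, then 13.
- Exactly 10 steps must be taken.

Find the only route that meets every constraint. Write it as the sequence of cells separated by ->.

The waypoints must appear in the order 12, 13, with no cell reused.
Route from 4: 2× right (reaching 6), 3× down (reaching 15), 2× left (reaching 13), up to 10, right to 11, up to 8 — 10 moves in all.
Check: order respected (12 at step 4, 13 at step 7); 10 moves as required.

4 -> 5 -> 6 -> 9 -> 12 -> 15 -> 14 -> 13 -> 10 -> 11 -> 8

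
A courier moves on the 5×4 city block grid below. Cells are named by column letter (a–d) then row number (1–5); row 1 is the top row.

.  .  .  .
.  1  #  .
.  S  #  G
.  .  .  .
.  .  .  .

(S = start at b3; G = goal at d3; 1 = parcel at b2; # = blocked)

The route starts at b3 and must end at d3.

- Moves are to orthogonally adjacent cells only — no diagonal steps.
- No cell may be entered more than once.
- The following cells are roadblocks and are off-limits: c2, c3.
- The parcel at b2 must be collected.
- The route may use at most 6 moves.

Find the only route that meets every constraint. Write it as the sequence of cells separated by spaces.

The 6-move cap with required stops at b2 leaves no slack for detours.
Route from b3: up 2 to b1, right 2 to d1, down 2 to d3 — 6 moves in all.
Check: all required cells visited; 6 ≤ 6 moves.

b3 b2 b1 c1 d1 d2 d3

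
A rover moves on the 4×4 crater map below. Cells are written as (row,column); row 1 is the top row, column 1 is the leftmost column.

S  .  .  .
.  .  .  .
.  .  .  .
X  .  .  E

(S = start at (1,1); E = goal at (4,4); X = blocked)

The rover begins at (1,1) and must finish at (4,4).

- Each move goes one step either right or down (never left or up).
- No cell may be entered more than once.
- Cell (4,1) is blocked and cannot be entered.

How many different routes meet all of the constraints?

19

A right/down-only route from (1,1) to (4,4) makes exactly 3 down-moves and 3 right-moves in some order.
With no other constraints that would be C(6,3) = 20 routes.
Subtract routes through each blocked cell (inclusion–exclusion for overlaps): − through (4,1): 1 → 19.
That gives 19 routes.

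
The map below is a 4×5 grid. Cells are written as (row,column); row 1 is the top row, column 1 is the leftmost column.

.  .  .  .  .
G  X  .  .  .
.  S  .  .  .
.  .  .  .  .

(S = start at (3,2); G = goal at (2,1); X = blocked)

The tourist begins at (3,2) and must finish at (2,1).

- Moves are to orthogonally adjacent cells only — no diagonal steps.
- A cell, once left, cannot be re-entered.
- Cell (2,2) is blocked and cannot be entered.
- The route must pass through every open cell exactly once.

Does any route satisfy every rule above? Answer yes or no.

yes

One route that works: (3,2) → (3,1) → (4,1) → (4,2) → (4,3) → (3,3) → (2,3) → (2,4) → (3,4) → (4,4) → (4,5) → (3,5) → (2,5) → (1,5) → (1,4) → (1,3) → (1,2) → (1,1) → (2,1).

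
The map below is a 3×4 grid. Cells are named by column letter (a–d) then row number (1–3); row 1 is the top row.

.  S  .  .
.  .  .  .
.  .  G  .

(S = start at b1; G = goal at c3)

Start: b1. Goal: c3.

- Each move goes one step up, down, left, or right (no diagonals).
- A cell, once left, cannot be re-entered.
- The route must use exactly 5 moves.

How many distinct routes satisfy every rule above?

Need simple routes of exactly 5 moves from b1 to c3 (Manhattan distance 3, so 1 moves are spent on a detour and 1 undoing it).
Branch systematically from the start, pruning whenever the remaining move budget drops below the Manhattan distance to c3 or differs from it in parity. Grouping the completions by first move — via b2: 2; via a1: 3; via c1: 4 — and summing: 2 + 3 + 4 = 9.
That gives 9 routes.

9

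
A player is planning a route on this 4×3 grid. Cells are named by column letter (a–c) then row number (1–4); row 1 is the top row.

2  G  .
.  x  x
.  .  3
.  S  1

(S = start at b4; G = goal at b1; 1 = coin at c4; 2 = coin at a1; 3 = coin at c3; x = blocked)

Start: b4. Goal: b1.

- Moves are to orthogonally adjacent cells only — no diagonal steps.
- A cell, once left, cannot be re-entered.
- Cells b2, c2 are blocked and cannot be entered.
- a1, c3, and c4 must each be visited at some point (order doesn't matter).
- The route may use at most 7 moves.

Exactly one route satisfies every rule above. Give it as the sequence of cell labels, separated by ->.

Any route must reach a1, c3, and c4 and still end at b1 within 7 moves, so the order of the required stops is forced.
Route from b4: right to c4, up to c3, 2× left (reaching a3), 2× up (reaching a1), right to b1 — 7 moves in all.
Check: all required cells visited; 7 ≤ 7 moves.

b4 -> c4 -> c3 -> b3 -> a3 -> a2 -> a1 -> b1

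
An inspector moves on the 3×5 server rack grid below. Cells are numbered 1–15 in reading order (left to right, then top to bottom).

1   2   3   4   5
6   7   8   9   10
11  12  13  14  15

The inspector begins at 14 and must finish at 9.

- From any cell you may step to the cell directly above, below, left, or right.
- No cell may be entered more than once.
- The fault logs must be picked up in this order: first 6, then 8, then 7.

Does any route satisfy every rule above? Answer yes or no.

no

Ignoring the required order, 16 revisit-free routes from 14 to 9 pass through all of 6, 8, and 7; the waypoint orders that occur are 6 → 7 → 8 (10); 8 → 7 → 6 (4); 7 → 6 → 8 (2) — never 6 → 8 → 7.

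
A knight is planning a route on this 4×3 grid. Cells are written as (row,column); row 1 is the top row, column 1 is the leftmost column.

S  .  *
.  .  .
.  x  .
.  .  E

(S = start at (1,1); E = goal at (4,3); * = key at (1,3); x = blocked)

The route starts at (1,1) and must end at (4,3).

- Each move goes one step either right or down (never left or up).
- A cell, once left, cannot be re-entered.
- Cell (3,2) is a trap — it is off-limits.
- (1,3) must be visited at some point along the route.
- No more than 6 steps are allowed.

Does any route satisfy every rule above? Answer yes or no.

yes

One route that works: (1,1) → (1,2) → (1,3) → (2,3) → (3,3) → (4,3).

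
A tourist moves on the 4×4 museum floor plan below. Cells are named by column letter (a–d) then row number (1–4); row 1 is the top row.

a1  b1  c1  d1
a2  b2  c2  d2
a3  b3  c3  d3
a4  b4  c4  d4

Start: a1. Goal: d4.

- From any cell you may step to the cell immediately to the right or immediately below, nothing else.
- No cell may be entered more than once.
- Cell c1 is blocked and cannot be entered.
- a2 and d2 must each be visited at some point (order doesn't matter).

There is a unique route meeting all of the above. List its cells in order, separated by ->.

Moves only go right or down, so the column and row indices never decrease.
Route from a1: down 1 to a2, right 3 to d2, down 2 to d4 — 6 moves in all.
Check: all required cells visited.

a1 -> a2 -> b2 -> c2 -> d2 -> d3 -> d4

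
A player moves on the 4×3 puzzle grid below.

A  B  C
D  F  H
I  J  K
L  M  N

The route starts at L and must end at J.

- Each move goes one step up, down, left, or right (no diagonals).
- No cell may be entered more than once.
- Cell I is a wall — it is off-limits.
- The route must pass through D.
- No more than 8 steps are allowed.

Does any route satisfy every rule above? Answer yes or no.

Exhausting the options from L, every branch either dead-ends against blocked cells, would have to re-enter a cell already used, runs past the 8-move limit, or reaches the goal with a constraint still unmet.

no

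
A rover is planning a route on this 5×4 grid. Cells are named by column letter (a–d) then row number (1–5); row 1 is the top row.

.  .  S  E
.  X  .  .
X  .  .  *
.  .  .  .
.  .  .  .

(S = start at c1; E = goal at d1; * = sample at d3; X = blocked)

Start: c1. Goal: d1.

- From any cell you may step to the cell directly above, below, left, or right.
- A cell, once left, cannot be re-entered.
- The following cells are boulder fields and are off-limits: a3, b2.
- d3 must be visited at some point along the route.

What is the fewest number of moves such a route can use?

5

Any route passes through d3 somewhere between c1 and d1. Summing Manhattan distances along the two legs (c1 → d3 → d1) gives a lower bound of 3 + 2 = 5 moves.
A route of 5 moves achieves this: c1 → c2 → c3 → d3 → d2 → d1.
Since 5 matches the lower bound, it is optimal.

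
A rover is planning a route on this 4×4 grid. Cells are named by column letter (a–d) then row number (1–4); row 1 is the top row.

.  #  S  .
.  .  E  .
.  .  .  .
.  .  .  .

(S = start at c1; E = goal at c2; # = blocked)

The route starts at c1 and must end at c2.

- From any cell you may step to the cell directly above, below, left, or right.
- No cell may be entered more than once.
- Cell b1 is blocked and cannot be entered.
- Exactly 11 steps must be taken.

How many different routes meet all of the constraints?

Need simple routes of exactly 11 moves from c1 to c2 (Manhattan distance 1, so 5 moves are spent on a detour and 5 undoing it).
Branch systematically from the start, pruning whenever the remaining move budget drops below the Manhattan distance to c2 or differs from it in parity. Every completion starts via d1: 9 (no valid completion starts via c2).
That gives 9 routes.

9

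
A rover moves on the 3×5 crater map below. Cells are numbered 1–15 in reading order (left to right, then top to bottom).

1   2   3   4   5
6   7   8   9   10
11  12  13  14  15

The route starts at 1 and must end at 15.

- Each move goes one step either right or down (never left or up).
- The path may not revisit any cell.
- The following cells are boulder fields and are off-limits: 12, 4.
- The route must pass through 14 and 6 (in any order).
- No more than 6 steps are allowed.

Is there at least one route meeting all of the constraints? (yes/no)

One route that works: 1 → 6 → 7 → 8 → 13 → 14 → 15.

yes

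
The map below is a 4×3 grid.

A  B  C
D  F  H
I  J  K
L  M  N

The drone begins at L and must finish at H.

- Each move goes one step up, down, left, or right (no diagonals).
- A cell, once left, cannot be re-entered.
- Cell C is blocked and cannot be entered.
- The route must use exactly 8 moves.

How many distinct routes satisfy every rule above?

4

Need simple routes of exactly 8 moves from L to H (Manhattan distance 4, so 2 moves are spent on a detour and 2 undoing it).
Enumerating: L I D A B F J K H | L I D F J M N K H | L M J I D A B F H | L M N K J I D F H.
That gives 4 routes.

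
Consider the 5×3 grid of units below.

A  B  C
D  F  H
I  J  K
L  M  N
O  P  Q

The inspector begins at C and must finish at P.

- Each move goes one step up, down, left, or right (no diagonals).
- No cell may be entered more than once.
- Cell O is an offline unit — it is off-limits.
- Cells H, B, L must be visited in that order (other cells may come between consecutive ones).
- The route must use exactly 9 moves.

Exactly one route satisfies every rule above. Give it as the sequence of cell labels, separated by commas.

The waypoints must appear in the order H, B, L, with no cell reused.
Route from C: down to H, left to F, up to B, left to A, 3× down (reaching L), right to M, down to P — 9 moves in all.
Check: order respected (H at step 1, B at step 3, L at step 7); 9 moves as required.

C, H, F, B, A, D, I, L, M, P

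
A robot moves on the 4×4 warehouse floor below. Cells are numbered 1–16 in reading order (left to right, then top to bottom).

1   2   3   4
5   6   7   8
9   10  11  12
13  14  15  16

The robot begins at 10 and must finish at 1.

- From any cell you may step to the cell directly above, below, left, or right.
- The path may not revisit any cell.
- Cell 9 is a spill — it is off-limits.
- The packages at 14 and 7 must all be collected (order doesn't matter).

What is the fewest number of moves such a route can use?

Any route passes through 14 and 7 in some order between 10 and 1. Summing Manhattan distances along each leg and taking the cheapest ordering (10 → 14 → 7 → 1) gives a lower bound of 1 + 3 + 3 = 7 moves.
A route of 7 moves achieves this: 10 → 14 → 15 → 11 → 7 → 3 → 2 → 1.
Since 7 matches the lower bound, it is optimal.

7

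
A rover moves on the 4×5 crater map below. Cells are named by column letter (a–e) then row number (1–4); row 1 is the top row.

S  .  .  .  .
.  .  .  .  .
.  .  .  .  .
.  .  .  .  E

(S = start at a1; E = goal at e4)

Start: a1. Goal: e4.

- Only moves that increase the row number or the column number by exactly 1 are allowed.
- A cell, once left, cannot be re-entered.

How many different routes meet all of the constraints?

A right/down-only route from a1 to e4 makes exactly 3 down-moves and 4 right-moves in some order.
With no other constraints that would be C(7,3) = 35 routes.
That gives 35 routes.

35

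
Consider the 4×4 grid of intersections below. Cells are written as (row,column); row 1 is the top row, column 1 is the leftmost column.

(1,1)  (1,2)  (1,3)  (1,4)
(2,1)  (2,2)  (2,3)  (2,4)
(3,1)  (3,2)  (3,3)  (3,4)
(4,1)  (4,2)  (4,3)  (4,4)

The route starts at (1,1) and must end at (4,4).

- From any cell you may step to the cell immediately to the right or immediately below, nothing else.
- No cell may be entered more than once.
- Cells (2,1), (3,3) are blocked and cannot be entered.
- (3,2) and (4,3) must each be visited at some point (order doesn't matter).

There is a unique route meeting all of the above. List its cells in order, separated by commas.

Moves only go right or down, so the column and row indices never decrease.
Route from (1,1): right 1 to (1,2), down 3 to (4,2), right 2 to (4,4) — 6 moves in all.
Check: all required cells visited.

(1,1), (1,2), (2,2), (3,2), (4,2), (4,3), (4,4)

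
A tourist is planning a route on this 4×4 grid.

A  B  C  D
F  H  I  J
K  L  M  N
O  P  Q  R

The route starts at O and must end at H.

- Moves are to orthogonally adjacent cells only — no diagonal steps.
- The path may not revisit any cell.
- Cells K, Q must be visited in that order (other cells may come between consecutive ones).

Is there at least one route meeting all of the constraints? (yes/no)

yes

One route that works: O → K → L → P → Q → M → I → H.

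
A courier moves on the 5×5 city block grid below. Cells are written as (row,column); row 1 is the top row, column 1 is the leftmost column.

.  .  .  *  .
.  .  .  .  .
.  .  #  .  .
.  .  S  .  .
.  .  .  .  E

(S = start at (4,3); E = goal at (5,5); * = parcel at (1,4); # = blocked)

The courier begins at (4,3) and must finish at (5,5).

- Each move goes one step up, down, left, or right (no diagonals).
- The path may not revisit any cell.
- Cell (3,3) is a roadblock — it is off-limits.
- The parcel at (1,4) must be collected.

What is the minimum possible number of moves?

9

Any route passes through (1,4) somewhere between (4,3) and (5,5). Summing Manhattan distances along the two legs ((4,3) → (1,4) → (5,5)) gives a lower bound of 4 + 5 = 9 moves.
A route of 9 moves achieves this: (4,3) → (4,4) → (3,4) → (2,4) → (1,4) → (1,5) → (2,5) → (3,5) → (4,5) → (5,5).
Since 9 matches the lower bound, it is optimal.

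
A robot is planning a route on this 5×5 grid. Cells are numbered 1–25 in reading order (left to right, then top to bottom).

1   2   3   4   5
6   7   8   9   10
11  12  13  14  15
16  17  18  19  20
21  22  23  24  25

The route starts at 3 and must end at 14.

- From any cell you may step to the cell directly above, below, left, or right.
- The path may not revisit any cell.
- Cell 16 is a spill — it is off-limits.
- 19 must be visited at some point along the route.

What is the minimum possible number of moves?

5

Any route passes through 19 somewhere between 3 and 14. Summing Manhattan distances along the two legs (3 → 19 → 14) gives a lower bound of 4 + 1 = 5 moves.
A route of 5 moves achieves this: 3 → 8 → 13 → 18 → 19 → 14.
Since 5 matches the lower bound, it is optimal.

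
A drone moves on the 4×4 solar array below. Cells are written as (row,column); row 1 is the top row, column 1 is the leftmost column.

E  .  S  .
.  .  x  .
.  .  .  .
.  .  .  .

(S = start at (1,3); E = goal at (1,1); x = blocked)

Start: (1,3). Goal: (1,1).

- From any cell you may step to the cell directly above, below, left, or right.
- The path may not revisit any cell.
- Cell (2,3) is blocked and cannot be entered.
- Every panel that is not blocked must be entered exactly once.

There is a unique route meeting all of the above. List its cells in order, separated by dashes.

Need to visit all 15 open cells exactly once, starting at (1,3) and ending at (1,1).
Route from (1,3): right to (1,4), 3× down (reaching (4,4)), left to (4,3), up to (3,3), left to (3,2), down to (4,2), left to (4,1), 2× up (reaching (2,1)), right to (2,2), up to (1,2), left to (1,1) — 14 moves in all.
Check: all 15 open cells covered.

(1,3) - (1,4) - (2,4) - (3,4) - (4,4) - (4,3) - (3,3) - (3,2) - (4,2) - (4,1) - (3,1) - (2,1) - (2,2) - (1,2) - (1,1)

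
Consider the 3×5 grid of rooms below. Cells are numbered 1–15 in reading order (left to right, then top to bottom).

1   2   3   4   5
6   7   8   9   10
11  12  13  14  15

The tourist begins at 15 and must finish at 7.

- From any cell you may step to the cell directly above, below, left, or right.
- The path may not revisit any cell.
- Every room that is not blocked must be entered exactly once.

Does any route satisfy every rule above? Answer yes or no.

One route that works: 15 → 10 → 5 → 4 → 9 → 14 → 13 → 8 → 3 → 2 → 1 → 6 → 11 → 12 → 7.

yes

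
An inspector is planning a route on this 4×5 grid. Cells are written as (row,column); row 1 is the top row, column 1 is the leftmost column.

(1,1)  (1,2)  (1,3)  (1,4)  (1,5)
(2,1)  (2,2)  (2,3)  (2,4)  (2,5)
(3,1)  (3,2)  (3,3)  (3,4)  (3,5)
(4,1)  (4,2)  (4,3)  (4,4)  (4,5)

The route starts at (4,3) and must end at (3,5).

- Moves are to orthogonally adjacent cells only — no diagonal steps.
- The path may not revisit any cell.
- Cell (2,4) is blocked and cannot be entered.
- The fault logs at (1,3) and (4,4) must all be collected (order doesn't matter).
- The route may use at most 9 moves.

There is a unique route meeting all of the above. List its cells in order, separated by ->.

Any route must reach (1,3) and (4,4) and still end at (3,5) within 9 moves, so the order of the required stops is forced.
Route from (4,3): right to (4,4), up to (3,4), left to (3,3), 2× up (reaching (1,3)), 2× right (reaching (1,5)), 2× down (reaching (3,5)) — 9 moves in all.
Check: all required cells visited; 9 ≤ 9 moves.

(4,3) -> (4,4) -> (3,4) -> (3,3) -> (2,3) -> (1,3) -> (1,4) -> (1,5) -> (2,5) -> (3,5)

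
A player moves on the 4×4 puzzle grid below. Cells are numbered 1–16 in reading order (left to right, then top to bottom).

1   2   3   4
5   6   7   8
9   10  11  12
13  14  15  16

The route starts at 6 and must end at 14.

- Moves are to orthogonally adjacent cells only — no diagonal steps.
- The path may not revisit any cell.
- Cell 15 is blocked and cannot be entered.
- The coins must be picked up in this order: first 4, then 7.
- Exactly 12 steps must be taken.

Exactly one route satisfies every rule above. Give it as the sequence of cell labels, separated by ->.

6 -> 5 -> 1 -> 2 -> 3 -> 4 -> 8 -> 7 -> 11 -> 10 -> 9 -> 13 -> 14

The waypoints must appear in the order 4, 7, with no cell reused.
Route from 6: left 1 to 5, up 1 to 1, right 3 to 4, down 1 to 8, left 1 to 7, down 1 to 11, left 2 to 9, down 1 to 13, right 1 to 14 — 12 moves in all.
Check: order respected (4 at step 5, 7 at step 7); 12 moves as required.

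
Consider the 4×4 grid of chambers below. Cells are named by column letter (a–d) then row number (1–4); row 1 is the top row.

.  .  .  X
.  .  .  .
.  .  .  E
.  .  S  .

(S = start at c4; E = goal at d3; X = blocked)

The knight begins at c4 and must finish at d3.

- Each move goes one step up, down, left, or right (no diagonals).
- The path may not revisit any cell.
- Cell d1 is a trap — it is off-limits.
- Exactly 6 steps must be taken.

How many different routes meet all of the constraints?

Need simple routes of exactly 6 moves from c4 to d3 (Manhattan distance 2, so 2 moves are spent on a detour and 2 undoing it).
Enumerating: c4 c3 b3 b2 c2 d2 d3 | c4 b4 b3 b2 c2 c3 d3 | c4 b4 b3 b2 c2 d2 d3 | c4 b4 b3 c3 c2 d2 d3 | c4 b4 a4 a3 b3 c3 d3.
That gives 5 routes.

5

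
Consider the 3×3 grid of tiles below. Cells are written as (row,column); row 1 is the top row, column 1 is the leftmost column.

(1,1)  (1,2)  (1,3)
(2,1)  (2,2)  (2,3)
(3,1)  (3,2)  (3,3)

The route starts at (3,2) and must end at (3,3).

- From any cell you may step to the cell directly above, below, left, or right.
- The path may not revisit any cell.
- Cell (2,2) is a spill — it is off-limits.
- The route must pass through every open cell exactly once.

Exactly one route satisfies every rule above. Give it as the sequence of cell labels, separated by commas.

(3,2), (3,1), (2,1), (1,1), (1,2), (1,3), (2,3), (3,3)

Need to visit all 8 open cells exactly once, starting at (3,2) and ending at (3,3).
Cell (2,3) has only two open neighbours ((1,3) and (3,3)), so the path must pass straight through it: one of those is the cell it's entered from and the other is where it exits.
Route from (3,2): left to (3,1), 2× up (reaching (1,1)), 2× right (reaching (1,3)), 2× down (reaching (3,3)) — 7 moves in all.
Check: all 8 open cells covered.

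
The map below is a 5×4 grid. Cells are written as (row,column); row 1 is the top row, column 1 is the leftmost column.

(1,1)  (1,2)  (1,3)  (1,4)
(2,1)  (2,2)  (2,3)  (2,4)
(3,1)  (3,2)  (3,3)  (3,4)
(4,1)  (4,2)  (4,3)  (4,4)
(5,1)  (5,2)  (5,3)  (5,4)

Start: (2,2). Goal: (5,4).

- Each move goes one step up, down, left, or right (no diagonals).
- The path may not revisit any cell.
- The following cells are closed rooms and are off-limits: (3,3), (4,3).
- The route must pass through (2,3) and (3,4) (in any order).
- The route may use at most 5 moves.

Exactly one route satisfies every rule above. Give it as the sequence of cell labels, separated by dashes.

(2,2) - (2,3) - (2,4) - (3,4) - (4,4) - (5,4)

The budget equals the shortest possible length, so every move has to be on a shortest route through the required cells.
Route from (2,2): 2× right (reaching (2,4)), 3× down (reaching (5,4)) — 5 moves in all.
Check: all required cells visited; 5 ≤ 5 moves.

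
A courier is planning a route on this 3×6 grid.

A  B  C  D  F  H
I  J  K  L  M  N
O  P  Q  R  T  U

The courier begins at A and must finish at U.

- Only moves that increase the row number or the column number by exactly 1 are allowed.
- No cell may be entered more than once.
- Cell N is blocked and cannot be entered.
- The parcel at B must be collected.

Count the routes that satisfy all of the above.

A right/down-only route from A to U makes exactly 2 down-moves and 5 right-moves in some order.
With no other constraints that would be C(7,2) = 21 routes.
Split at B and multiply the segment counts (each segment already excludes blocked cells): A→B: 1; B→U: 10; product = 10.
That gives 10 routes.

10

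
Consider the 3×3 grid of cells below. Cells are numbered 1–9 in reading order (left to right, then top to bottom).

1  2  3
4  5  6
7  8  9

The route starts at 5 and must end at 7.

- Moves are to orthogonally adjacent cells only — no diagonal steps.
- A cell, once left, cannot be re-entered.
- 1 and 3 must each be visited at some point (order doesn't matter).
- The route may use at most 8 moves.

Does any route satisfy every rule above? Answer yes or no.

One route that works: 5 → 6 → 3 → 2 → 1 → 4 → 7.

yes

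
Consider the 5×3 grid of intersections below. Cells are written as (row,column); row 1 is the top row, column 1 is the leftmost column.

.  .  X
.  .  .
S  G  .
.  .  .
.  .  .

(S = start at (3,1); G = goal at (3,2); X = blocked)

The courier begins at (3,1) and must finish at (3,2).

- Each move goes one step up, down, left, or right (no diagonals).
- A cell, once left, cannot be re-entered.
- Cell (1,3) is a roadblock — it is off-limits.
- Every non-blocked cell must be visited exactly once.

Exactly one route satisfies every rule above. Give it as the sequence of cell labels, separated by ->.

Need to visit all 14 open cells exactly once, starting at (3,1) and ending at (3,2).
Route from (3,1): 2× up (reaching (1,1)), right to (1,2), down to (2,2), right to (2,3), 3× down (reaching (5,3)), 2× left (reaching (5,1)), up to (4,1), right to (4,2), up to (3,2) — 13 moves in all.
Check: all 14 open cells covered.

(3,1) -> (2,1) -> (1,1) -> (1,2) -> (2,2) -> (2,3) -> (3,3) -> (4,3) -> (5,3) -> (5,2) -> (5,1) -> (4,1) -> (4,2) -> (3,2)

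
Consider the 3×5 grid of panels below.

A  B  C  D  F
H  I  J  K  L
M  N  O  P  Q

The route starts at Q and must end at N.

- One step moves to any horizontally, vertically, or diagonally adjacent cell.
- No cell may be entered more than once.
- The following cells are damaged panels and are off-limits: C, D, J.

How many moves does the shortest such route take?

3

With diagonal moves allowed, the Chebyshev distance max(|Δrow|,|Δcol|) from Q to N is 3, so at least 3 moves are needed.
A route of 3 moves achieves this: Q → K → O → N.
Since 3 matches the lower bound, it is optimal.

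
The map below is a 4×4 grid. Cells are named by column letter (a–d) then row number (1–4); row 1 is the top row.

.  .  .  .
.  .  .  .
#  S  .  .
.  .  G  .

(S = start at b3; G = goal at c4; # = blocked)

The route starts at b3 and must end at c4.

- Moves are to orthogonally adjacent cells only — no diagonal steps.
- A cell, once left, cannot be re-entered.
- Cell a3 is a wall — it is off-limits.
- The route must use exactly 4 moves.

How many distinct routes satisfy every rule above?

Need simple routes of exactly 4 moves from b3 to c4 (Manhattan distance 2, so 1 moves are spent on a detour and 1 undoing it).
Enumerating: b3 b2 c2 c3 c4 | b3 c3 d3 d4 c4.
That gives 2 routes.

2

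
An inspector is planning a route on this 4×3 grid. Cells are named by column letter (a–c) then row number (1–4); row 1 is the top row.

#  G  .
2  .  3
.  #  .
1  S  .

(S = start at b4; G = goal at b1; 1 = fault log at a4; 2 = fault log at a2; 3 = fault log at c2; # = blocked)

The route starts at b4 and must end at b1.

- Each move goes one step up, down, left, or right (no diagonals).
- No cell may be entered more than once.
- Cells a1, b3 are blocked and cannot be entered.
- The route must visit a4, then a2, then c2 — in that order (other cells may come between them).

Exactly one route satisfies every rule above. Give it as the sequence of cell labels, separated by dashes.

b4 - a4 - a3 - a2 - b2 - c2 - c1 - b1

The waypoints must appear in the order a4, a2, c2, with no cell reused.
Route from b4: left 1 to a4, up 2 to a2, right 2 to c2, up 1 to c1, left 1 to b1 — 7 moves in all.
Check: order respected (1 at step 1, 2 at step 3, 3 at step 5).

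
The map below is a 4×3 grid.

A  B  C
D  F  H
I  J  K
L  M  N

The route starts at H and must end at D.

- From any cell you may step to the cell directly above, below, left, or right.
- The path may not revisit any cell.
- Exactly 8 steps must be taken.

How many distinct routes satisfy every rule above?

4

Need simple routes of exactly 8 moves from H to D (Manhattan distance 2, so 3 moves are spent on a detour and 3 undoing it).
Enumerating: H C B F J M L I D | H K N M J F B A D | H K N M L I J F D | H F J K N M L I D.
That gives 4 routes.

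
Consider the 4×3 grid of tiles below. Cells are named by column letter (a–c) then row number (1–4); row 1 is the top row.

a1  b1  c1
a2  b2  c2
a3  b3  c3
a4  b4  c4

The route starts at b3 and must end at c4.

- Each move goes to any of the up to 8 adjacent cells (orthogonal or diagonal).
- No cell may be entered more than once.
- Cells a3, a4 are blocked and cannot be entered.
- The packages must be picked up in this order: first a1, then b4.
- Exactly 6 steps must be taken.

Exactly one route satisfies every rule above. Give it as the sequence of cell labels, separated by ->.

b3 -> a2 -> a1 -> b2 -> c3 -> b4 -> c4

The waypoints must appear in the order a1, b4, with no cell reused.
Route from b3: up-left to a2, up to a1, 2× down-right (reaching c3), down-left to b4, right to c4 — 6 moves in all.
Check: order respected (a1 at step 2, b4 at step 5); 6 moves as required.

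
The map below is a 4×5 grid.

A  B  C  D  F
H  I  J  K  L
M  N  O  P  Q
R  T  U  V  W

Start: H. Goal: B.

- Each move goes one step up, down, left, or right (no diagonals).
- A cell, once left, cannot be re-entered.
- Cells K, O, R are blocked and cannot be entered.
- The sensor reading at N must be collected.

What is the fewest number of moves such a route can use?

4

Any route passes through N somewhere between H and B. Summing Manhattan distances along the two legs (H → N → B) gives a lower bound of 2 + 2 = 4 moves.
A route of 4 moves achieves this: H → M → N → I → B.
Since 4 matches the lower bound, it is optimal.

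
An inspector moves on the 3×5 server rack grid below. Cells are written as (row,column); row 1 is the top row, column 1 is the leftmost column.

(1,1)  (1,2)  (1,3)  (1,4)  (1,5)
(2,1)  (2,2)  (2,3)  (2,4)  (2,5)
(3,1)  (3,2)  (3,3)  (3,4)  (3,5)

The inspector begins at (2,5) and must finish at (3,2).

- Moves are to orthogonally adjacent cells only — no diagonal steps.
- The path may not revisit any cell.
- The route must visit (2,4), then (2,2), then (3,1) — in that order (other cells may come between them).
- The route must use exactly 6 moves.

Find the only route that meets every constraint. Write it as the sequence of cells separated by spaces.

(2,5) (2,4) (2,3) (2,2) (2,1) (3,1) (3,2)

The waypoints must appear in the order (2,4), (2,2), (3,1), with no cell reused.
Route from (2,5): 4× left (reaching (2,1)), down to (3,1), right to (3,2) — 6 moves in all.
Check: order respected ((2,4) at step 1, (2,2) at step 3, (3,1) at step 5); 6 moves as required.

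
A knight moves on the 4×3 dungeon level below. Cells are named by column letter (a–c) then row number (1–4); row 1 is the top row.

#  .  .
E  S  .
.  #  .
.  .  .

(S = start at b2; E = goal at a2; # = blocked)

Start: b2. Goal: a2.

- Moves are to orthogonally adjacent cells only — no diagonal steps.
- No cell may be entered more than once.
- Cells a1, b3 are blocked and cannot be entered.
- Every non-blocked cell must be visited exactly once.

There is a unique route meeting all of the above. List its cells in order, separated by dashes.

Need to visit all 10 open cells exactly once, starting at b2 and ending at a2.
Cell b4 has only two open neighbours (a4 and c4), so the path must pass straight through it: one of those is the cell it's entered from and the other is where it exits.
Route from b2: up 1 to b1, right 1 to c1, down 3 to c4, left 2 to a4, up 2 to a2 — 9 moves in all.
Check: all 10 open cells covered.

b2 - b1 - c1 - c2 - c3 - c4 - b4 - a4 - a3 - a2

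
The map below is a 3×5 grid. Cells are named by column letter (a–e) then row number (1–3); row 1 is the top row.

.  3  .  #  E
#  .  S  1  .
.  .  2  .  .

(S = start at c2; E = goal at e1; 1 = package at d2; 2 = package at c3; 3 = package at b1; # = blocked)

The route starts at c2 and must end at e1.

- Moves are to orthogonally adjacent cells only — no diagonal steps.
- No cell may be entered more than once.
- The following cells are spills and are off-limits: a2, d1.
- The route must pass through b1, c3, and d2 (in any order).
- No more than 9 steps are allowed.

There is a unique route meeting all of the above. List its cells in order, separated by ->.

c2 -> c1 -> b1 -> b2 -> b3 -> c3 -> d3 -> d2 -> e2 -> e1

The 9-move cap with required stops at b1, c3, d2 leaves no slack for detours.
Route from c2: up 1 to c1, left 1 to b1, down 2 to b3, right 2 to d3, up 1 to d2, right 1 to e2, up 1 to e1 — 9 moves in all.
Check: all required cells visited; 9 ≤ 9 moves.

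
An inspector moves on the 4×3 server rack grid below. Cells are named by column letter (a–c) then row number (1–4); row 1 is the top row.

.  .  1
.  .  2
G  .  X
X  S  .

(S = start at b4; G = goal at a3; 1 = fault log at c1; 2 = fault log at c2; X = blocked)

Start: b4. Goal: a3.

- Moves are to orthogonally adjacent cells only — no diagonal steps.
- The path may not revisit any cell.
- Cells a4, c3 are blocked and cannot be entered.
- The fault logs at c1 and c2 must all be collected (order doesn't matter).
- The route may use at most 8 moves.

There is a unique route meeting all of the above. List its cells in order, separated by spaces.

The 8-move cap with required stops at c1, c2 leaves no slack for detours.
Route from b4: up 2 to b2, right 1 to c2, up 1 to c1, left 2 to a1, down 2 to a3 — 8 moves in all.
Check: all required cells visited; 8 ≤ 8 moves.

b4 b3 b2 c2 c1 b1 a1 a2 a3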